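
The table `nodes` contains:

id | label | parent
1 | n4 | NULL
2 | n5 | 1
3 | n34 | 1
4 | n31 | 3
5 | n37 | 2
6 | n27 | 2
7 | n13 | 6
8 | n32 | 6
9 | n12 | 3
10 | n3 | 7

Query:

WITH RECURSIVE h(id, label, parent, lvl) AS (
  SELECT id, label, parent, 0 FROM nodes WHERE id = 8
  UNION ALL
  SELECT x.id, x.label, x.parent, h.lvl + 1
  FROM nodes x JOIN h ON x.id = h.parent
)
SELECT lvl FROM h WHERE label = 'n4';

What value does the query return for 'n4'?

Base: id=8 (n32), parent=6, lvl 0.
Iteration 1: join on id=6 -> n27 (id 6, parent=2, lvl 1).
Iteration 2: join on id=2 -> n5 (id 2, parent=1, lvl 2).
Iteration 3: join on id=1 -> n4 (id 1, parent=NULL, lvl 3).
Iteration 4: parent is NULL; no match; recursion stops.

3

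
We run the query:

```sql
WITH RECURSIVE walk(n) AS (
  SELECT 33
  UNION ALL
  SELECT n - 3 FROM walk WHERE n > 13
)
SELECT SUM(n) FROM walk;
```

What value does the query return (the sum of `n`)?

180

Base: n=33.
Iteration 1: 33 > 13 holds -> n = 33 - 3 = 30.
Iteration 2: 30 > 13 holds -> n = 30 - 3 = 27.
Iteration 3: 27 > 13 holds -> n = 27 - 3 = 24.
Iteration 4: 24 > 13 holds -> n = 24 - 3 = 21.
Iteration 5: 21 > 13 holds -> n = 21 - 3 = 18.
Iteration 6: 18 > 13 holds -> n = 18 - 3 = 15.
Iteration 7: 15 > 13 holds -> n = 15 - 3 = 12.
Iteration 8: 12 > 13 fails; recursion stops.
SUM(n) = 33 + 30 + 27 + 24 + 21 + 18 + 15 + 12 = 180.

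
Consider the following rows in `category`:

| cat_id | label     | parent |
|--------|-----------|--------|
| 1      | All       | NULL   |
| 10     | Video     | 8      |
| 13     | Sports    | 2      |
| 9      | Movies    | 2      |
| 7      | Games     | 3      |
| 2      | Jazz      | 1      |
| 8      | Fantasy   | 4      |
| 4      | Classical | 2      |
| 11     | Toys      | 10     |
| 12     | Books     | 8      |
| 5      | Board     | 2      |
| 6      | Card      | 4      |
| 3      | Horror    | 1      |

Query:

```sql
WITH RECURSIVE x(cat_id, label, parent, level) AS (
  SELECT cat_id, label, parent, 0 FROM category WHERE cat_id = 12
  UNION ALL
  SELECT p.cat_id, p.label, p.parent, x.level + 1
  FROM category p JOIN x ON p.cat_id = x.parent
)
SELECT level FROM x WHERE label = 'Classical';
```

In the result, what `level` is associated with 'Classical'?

2

Base: cat_id=12 (Books), parent=8, level 0.
Iteration 1: join on cat_id=8 -> Fantasy (id 8, parent=4, level 1).
Iteration 2: join on cat_id=4 -> Classical (id 4, parent=2, level 2).
Iteration 3: join on cat_id=2 -> Jazz (id 2, parent=1, level 3).
Iteration 4: join on cat_id=1 -> All (id 1, parent=NULL, level 4).
Iteration 5: parent is NULL; no match; recursion stops.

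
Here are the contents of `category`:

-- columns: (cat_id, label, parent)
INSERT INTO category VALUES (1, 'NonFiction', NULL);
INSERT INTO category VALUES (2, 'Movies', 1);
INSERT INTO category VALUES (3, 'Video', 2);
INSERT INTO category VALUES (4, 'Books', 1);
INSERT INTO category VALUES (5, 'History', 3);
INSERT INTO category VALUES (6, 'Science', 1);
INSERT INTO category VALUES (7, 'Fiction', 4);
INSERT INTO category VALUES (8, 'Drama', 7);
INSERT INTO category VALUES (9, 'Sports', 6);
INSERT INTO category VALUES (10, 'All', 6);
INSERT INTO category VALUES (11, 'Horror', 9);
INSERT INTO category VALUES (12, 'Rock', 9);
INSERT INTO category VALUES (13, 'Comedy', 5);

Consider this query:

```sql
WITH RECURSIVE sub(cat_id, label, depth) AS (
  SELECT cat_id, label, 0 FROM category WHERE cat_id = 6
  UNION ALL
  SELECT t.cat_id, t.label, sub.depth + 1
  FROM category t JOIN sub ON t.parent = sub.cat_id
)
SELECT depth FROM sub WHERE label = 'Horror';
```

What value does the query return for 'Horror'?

2

Base: cat_id=6 (Science) at depth 0.
Iteration 1: rows with parent in {6} -> Sports (id 9, depth 1), All (id 10, depth 1).
Iteration 2: rows with parent in {9,10} -> Horror (id 11, depth 2), Rock (id 12, depth 2).
Iteration 3: no rows with parent in {11,12}; recursion stops.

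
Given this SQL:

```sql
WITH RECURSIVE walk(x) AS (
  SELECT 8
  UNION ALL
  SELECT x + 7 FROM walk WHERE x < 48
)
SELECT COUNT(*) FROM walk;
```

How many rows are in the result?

7

Base: x=8.
Iteration 1: 8 < 48 holds -> x = 8 + 7 = 15.
Iteration 2: 15 < 48 holds -> x = 15 + 7 = 22.
Iteration 3: 22 < 48 holds -> x = 22 + 7 = 29.
Iteration 4: 29 < 48 holds -> x = 29 + 7 = 36.
Iteration 5: 36 < 48 holds -> x = 36 + 7 = 43.
Iteration 6: 43 < 48 holds -> x = 43 + 7 = 50.
Iteration 7: 50 < 48 fails; recursion stops.
Total rows emitted: 7.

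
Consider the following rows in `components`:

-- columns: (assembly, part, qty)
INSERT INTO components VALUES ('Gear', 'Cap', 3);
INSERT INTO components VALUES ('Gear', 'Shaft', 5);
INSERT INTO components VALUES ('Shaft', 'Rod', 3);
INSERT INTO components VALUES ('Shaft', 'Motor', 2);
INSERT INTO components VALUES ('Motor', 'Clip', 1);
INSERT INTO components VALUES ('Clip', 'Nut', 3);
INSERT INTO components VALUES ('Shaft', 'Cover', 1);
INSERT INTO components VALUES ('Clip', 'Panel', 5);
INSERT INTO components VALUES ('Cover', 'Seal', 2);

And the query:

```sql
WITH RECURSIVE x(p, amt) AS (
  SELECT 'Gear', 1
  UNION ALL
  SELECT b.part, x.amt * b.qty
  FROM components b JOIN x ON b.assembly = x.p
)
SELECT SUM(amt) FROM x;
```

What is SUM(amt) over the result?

Base: (Gear, amt=1).
Iteration 1: components of {Gear} -> Cap = 1*3 = 3, Shaft = 1*5 = 5.
Iteration 2: components of {Cap,Shaft} -> Cover = 5*1 = 5, Motor = 5*2 = 10, Rod = 5*3 = 15.
Iteration 3: components of {Cover,Motor,Rod} -> Clip = 10*1 = 10, Seal = 5*2 = 10.
Iteration 4: components of {Clip,Seal} -> Nut = 10*3 = 30, Panel = 10*5 = 50.
Iteration 5: no further components; recursion stops.
SUM(amt) = 1 + 3 + 5 + 15 + 10 + 5 + 10 + 10 + 30 + 50 = 139.

139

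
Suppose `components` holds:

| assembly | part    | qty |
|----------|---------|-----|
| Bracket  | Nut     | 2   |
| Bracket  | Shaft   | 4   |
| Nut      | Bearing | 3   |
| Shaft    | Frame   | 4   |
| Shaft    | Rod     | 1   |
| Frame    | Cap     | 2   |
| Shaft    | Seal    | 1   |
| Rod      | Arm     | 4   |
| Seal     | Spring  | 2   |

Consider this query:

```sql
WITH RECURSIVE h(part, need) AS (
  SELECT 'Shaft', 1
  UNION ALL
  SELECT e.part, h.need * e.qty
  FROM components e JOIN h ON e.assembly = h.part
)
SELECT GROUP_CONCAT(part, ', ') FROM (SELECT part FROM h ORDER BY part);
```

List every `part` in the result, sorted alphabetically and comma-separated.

Arm, Cap, Frame, Rod, Seal, Shaft, Spring

Base: (Shaft, need=1).
Iteration 1: components of {Shaft} -> Frame = 1*4 = 4, Rod = 1*1 = 1, Seal = 1*1 = 1.
Iteration 2: components of {Frame,Rod,Seal} -> Arm = 1*4 = 4, Cap = 4*2 = 8, Spring = 1*2 = 2.
Iteration 3: no further components; recursion stops.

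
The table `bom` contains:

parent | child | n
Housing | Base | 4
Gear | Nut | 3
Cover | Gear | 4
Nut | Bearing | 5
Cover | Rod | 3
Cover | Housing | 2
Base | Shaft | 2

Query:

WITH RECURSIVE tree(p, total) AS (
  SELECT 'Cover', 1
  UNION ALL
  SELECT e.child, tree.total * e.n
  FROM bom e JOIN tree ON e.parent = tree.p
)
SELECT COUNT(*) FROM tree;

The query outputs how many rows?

Base: (Cover, total=1).
Iteration 1: components of {Cover} -> Gear = 1*4 = 4, Housing = 1*2 = 2, Rod = 1*3 = 3.
Iteration 2: components of {Gear,Housing,Rod} -> Base = 2*4 = 8, Nut = 4*3 = 12.
Iteration 3: components of {Base,Nut} -> Bearing = 12*5 = 60, Shaft = 8*2 = 16.
Iteration 4: no further components; recursion stops.
Total rows emitted: 8.

8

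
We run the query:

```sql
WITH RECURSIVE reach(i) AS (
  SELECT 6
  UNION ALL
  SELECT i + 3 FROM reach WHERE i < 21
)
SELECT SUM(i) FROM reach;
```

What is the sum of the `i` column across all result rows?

81

Base: i=6.
Iteration 1: 6 < 21 holds -> i = 6 + 3 = 9.
Iteration 2: 9 < 21 holds -> i = 9 + 3 = 12.
Iteration 3: 12 < 21 holds -> i = 12 + 3 = 15.
Iteration 4: 15 < 21 holds -> i = 15 + 3 = 18.
Iteration 5: 18 < 21 holds -> i = 18 + 3 = 21.
Iteration 6: 21 < 21 fails; recursion stops.
SUM(i) = 6 + 9 + 12 + 15 + 18 + 21 = 81.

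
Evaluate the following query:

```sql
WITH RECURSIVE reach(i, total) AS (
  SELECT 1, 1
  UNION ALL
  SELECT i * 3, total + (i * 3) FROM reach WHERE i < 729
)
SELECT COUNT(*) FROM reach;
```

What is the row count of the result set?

Base: i=1, total=1.
Iteration 1: 1 < 729 holds -> i = 1 * 3 = 3, total = 1 + 3 = 4.
Iteration 2: 3 < 729 holds -> i = 3 * 3 = 9, total = 4 + 9 = 13.
Iteration 3: 9 < 729 holds -> i = 9 * 3 = 27, total = 13 + 27 = 40.
Iteration 4: 27 < 729 holds -> i = 27 * 3 = 81, total = 40 + 81 = 121.
Iteration 5: 81 < 729 holds -> i = 81 * 3 = 243, total = 121 + 243 = 364.
Iteration 6: 243 < 729 holds -> i = 243 * 3 = 729, total = 364 + 729 = 1093.
Iteration 7: 729 < 729 fails; recursion stops.
Total rows emitted: 7.

7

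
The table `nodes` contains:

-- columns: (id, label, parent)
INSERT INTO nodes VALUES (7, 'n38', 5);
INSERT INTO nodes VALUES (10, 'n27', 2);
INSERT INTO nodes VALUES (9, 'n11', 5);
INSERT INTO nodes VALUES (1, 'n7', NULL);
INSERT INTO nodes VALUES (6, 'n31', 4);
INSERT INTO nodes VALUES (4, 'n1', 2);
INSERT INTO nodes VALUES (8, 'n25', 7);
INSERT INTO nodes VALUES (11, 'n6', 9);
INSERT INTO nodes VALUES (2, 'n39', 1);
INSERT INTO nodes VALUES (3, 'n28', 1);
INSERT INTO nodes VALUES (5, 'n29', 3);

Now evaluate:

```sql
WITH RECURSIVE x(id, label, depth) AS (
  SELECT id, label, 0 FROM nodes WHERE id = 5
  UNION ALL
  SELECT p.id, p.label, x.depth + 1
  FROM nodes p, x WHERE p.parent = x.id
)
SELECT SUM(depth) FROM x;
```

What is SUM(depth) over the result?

Base: id=5 (n29) at depth 0.
Iteration 1: rows with parent in {5} -> n38 (id 7, depth 1), n11 (id 9, depth 1).
Iteration 2: rows with parent in {7,9} -> n25 (id 8, depth 2), n6 (id 11, depth 2).
Iteration 3: no rows with parent in {8,11}; recursion stops.
SUM(depth) = 0 + 1 + 1 + 2 + 2 = 6.

6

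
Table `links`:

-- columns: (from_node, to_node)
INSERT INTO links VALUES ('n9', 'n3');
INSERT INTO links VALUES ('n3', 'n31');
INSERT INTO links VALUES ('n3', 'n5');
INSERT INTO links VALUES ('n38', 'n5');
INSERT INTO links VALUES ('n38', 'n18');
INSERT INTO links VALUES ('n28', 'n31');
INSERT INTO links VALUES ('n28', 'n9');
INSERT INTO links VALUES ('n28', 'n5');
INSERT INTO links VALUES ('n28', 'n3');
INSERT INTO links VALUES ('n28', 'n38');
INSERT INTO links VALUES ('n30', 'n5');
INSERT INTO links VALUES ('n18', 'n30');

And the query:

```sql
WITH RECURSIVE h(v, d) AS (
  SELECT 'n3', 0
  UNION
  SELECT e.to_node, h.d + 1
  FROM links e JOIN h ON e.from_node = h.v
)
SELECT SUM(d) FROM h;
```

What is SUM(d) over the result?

2

Base: (n3, d=0).
Iteration 1: edges from {n3} -> (n31, d=1), (n5, d=1).
Iteration 2: no outgoing edges from {n31,n5}; recursion stops.
SUM(d) = 0 + 1 + 1 = 2.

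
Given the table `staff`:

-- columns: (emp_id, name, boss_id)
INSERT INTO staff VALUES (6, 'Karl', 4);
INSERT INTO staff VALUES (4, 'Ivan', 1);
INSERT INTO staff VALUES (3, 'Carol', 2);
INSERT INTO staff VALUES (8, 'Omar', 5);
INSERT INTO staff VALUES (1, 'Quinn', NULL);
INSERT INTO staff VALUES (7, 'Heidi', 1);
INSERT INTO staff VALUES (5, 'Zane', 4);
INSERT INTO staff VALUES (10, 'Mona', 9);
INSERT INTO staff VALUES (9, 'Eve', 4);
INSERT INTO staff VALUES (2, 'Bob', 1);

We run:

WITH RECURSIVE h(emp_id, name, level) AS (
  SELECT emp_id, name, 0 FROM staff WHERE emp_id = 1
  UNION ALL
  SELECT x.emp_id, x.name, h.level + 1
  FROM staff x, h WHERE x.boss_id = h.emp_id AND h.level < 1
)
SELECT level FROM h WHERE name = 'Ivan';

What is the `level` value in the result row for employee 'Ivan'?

1

Base: emp_id=1 (Quinn) at level 0.
Iteration 1: rows with boss_id in {1} -> Bob (id 2, level 1), Ivan (id 4, level 1), Heidi (id 7, level 1).
Iteration 2: level < 1 fails for all current rows; recursion stops.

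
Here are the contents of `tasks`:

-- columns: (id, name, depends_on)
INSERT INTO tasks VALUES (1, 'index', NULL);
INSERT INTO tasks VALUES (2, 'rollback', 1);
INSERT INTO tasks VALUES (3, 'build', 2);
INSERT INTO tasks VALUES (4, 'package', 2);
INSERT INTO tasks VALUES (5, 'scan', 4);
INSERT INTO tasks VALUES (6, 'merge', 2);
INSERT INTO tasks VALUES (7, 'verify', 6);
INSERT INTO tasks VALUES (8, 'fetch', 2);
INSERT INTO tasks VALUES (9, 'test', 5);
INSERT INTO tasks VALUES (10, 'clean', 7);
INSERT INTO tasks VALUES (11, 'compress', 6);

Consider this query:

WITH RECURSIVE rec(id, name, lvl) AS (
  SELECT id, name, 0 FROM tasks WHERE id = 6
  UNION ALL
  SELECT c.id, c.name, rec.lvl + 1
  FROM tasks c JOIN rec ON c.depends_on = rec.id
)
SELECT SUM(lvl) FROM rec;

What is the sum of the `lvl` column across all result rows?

4

Base: id=6 (merge) at lvl 0.
Iteration 1: rows with depends_on in {6} -> verify (id 7, lvl 1), compress (id 11, lvl 1).
Iteration 2: rows with depends_on in {7,11} -> clean (id 10, lvl 2).
Iteration 3: no rows with depends_on in {10}; recursion stops.
SUM(lvl) = 0 + 1 + 1 + 2 = 4.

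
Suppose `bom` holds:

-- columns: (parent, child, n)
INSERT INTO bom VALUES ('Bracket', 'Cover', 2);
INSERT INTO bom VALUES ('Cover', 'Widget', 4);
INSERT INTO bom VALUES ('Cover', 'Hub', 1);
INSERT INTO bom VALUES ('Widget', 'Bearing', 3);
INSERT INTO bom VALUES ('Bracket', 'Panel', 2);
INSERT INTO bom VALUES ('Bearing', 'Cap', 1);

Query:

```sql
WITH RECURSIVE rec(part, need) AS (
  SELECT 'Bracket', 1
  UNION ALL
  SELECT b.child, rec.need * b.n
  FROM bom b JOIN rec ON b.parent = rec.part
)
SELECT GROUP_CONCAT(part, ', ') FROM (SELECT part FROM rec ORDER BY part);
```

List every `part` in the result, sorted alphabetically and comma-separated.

Base: (Bracket, need=1).
Iteration 1: components of {Bracket} -> Cover = 1*2 = 2, Panel = 1*2 = 2.
Iteration 2: components of {Cover,Panel} -> Hub = 2*1 = 2, Widget = 2*4 = 8.
Iteration 3: components of {Hub,Widget} -> Bearing = 8*3 = 24.
Iteration 4: components of {Bearing} -> Cap = 24*1 = 24.
Iteration 5: no further components; recursion stops.

Bearing, Bracket, Cap, Cover, Hub, Panel, Widget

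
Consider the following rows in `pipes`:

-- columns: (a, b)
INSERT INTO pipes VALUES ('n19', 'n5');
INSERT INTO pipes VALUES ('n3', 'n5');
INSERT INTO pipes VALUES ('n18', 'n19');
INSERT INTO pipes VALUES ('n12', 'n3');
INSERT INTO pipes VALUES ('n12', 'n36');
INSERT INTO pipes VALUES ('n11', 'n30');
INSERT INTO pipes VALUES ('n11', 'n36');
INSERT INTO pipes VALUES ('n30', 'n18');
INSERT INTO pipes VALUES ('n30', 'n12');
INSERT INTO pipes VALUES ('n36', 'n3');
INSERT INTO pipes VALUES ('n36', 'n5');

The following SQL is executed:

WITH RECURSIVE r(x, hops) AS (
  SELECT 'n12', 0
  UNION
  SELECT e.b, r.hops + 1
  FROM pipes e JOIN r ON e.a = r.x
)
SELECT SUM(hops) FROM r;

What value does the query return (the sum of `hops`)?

9

Base: (n12, hops=0).
Iteration 1: edges from {n12} -> (n3, hops=1), (n36, hops=1).
Iteration 2: edges from {n3,n36} -> (n3, hops=2), (n5, hops=2). [UNION drops 1 duplicate row(s)]
Iteration 3: edges from {n3,n5} -> (n5, hops=3).
Iteration 4: no outgoing edges from {n5}; recursion stops.
SUM(hops) = 0 + 1 + 1 + 2 + 2 + 3 = 9.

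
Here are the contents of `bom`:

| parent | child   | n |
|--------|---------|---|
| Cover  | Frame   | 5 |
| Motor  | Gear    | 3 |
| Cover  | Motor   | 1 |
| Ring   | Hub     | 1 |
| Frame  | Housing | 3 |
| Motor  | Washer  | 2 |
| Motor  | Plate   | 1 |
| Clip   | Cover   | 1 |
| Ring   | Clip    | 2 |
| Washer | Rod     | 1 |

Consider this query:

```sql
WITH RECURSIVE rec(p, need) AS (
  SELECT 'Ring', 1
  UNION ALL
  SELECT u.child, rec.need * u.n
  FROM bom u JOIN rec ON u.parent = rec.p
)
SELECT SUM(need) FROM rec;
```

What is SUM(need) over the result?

Base: (Ring, need=1).
Iteration 1: components of {Ring} -> Clip = 1*2 = 2, Hub = 1*1 = 1.
Iteration 2: components of {Clip,Hub} -> Cover = 2*1 = 2.
Iteration 3: components of {Cover} -> Frame = 2*5 = 10, Motor = 2*1 = 2.
Iteration 4: components of {Frame,Motor} -> Gear = 2*3 = 6, Housing = 10*3 = 30, Plate = 2*1 = 2, Washer = 2*2 = 4.
Iteration 5: components of {Gear,Housing,Plate,Washer} -> Rod = 4*1 = 4.
Iteration 6: no further components; recursion stops.
SUM(need) = 1 + 2 + 1 + 2 + 10 + 2 + 30 + 2 + 4 + 6 + 4 = 64.

64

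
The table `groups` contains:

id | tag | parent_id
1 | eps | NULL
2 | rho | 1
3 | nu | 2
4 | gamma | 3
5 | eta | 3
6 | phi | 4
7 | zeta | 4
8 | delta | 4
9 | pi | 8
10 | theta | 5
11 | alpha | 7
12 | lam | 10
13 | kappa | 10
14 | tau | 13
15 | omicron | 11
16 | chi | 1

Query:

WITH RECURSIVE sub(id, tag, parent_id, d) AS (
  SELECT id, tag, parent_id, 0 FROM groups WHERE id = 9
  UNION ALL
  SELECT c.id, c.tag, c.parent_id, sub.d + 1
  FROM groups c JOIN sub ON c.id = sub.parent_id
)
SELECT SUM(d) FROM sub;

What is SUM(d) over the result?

Base: id=9 (pi), parent_id=8, d 0.
Iteration 1: join on id=8 -> delta (id 8, parent_id=4, d 1).
Iteration 2: join on id=4 -> gamma (id 4, parent_id=3, d 2).
Iteration 3: join on id=3 -> nu (id 3, parent_id=2, d 3).
Iteration 4: join on id=2 -> rho (id 2, parent_id=1, d 4).
Iteration 5: join on id=1 -> eps (id 1, parent_id=NULL, d 5).
Iteration 6: parent_id is NULL; no match; recursion stops.
SUM(d) = 0 + 1 + 2 + 3 + 4 + 5 = 15.

15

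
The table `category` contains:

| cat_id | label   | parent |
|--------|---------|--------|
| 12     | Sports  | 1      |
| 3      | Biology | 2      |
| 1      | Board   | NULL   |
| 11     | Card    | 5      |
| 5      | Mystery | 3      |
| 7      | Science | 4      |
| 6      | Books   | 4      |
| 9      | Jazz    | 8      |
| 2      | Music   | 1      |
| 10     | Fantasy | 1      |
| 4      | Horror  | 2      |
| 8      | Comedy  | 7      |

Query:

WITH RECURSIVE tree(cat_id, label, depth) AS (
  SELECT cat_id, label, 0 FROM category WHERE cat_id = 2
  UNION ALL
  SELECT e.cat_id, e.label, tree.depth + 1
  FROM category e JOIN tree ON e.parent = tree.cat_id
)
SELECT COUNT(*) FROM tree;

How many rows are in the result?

9

Base: cat_id=2 (Music) at depth 0.
Iteration 1: rows with parent in {2} -> Biology (id 3, depth 1), Horror (id 4, depth 1).
Iteration 2: rows with parent in {3,4} -> Mystery (id 5, depth 2), Books (id 6, depth 2), Science (id 7, depth 2).
Iteration 3: rows with parent in {5,6,7} -> Comedy (id 8, depth 3), Card (id 11, depth 3).
Iteration 4: rows with parent in {8,11} -> Jazz (id 9, depth 4).
Iteration 5: no rows with parent in {9}; recursion stops.
Total rows emitted: 9.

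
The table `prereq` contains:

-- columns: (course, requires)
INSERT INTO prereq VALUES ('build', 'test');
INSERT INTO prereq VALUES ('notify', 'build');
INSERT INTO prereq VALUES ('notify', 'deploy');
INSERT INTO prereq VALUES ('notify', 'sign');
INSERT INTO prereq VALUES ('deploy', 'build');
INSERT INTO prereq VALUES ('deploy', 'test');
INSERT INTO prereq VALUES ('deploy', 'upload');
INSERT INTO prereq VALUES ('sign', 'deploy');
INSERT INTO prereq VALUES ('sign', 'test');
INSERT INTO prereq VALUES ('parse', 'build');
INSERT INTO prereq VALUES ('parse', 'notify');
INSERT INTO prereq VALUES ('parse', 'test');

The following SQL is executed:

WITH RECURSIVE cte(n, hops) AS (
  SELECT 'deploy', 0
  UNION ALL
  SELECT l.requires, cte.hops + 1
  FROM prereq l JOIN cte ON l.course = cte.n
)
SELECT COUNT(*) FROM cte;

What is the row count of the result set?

Base: (deploy, hops=0).
Iteration 1: edges from {deploy} -> (build, hops=1), (test, hops=1), (upload, hops=1).
Iteration 2: edges from {build,test,upload} -> (test, hops=2).
Iteration 3: no outgoing edges from {test}; recursion stops.
Total rows emitted: 5.

5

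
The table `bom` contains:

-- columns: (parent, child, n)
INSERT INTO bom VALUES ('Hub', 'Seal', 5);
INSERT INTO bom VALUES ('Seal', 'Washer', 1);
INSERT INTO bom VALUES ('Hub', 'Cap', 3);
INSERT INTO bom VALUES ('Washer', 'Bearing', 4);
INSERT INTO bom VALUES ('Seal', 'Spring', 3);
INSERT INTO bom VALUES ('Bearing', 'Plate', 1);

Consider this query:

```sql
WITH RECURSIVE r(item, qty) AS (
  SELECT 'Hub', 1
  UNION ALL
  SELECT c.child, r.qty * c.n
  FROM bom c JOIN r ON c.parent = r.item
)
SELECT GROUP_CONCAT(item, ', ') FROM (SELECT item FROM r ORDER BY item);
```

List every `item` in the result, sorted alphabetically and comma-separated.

Base: (Hub, qty=1).
Iteration 1: components of {Hub} -> Cap = 1*3 = 3, Seal = 1*5 = 5.
Iteration 2: components of {Cap,Seal} -> Spring = 5*3 = 15, Washer = 5*1 = 5.
Iteration 3: components of {Spring,Washer} -> Bearing = 5*4 = 20.
Iteration 4: components of {Bearing} -> Plate = 20*1 = 20.
Iteration 5: no further components; recursion stops.

Bearing, Cap, Hub, Plate, Seal, Spring, Washer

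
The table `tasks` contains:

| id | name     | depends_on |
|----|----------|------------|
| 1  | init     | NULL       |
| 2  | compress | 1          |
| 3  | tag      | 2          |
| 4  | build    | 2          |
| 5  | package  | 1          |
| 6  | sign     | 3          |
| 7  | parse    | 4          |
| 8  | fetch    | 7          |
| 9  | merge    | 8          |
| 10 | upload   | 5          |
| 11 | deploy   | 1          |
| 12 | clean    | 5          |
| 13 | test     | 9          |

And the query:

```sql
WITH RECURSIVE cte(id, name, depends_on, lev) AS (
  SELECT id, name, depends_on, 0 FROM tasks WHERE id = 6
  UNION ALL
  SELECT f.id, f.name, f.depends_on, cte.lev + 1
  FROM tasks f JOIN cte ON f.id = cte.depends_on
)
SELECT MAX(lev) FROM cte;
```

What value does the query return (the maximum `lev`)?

3

Base: id=6 (sign), depends_on=3, lev 0.
Iteration 1: join on id=3 -> tag (id 3, depends_on=2, lev 1).
Iteration 2: join on id=2 -> compress (id 2, depends_on=1, lev 2).
Iteration 3: join on id=1 -> init (id 1, depends_on=NULL, lev 3).
Iteration 4: depends_on is NULL; no match; recursion stops.
lev values: 0, 1, 2, 3; the maximum is 3.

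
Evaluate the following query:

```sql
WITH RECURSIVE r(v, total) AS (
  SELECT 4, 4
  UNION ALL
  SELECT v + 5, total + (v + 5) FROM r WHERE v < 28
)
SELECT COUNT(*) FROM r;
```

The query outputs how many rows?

6

Base: v=4, total=4.
Iteration 1: 4 < 28 holds -> v = 4 + 5 = 9, total = 4 + 9 = 13.
Iteration 2: 9 < 28 holds -> v = 9 + 5 = 14, total = 13 + 14 = 27.
Iteration 3: 14 < 28 holds -> v = 14 + 5 = 19, total = 27 + 19 = 46.
Iteration 4: 19 < 28 holds -> v = 19 + 5 = 24, total = 46 + 24 = 70.
Iteration 5: 24 < 28 holds -> v = 24 + 5 = 29, total = 70 + 29 = 99.
Iteration 6: 29 < 28 fails; recursion stops.
Total rows emitted: 6.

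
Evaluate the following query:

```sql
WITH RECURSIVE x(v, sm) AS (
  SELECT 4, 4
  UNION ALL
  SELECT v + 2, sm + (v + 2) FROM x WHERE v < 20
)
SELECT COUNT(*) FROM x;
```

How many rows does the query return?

9

Base: v=4, sm=4.
Iteration 1: 4 < 20 holds -> v = 4 + 2 = 6, sm = 4 + 6 = 10.
Iteration 2: 6 < 20 holds -> v = 6 + 2 = 8, sm = 10 + 8 = 18.
Iteration 3: 8 < 20 holds -> v = 8 + 2 = 10, sm = 18 + 10 = 28.
Iteration 4: 10 < 20 holds -> v = 10 + 2 = 12, sm = 28 + 12 = 40.
Iteration 5: 12 < 20 holds -> v = 12 + 2 = 14, sm = 40 + 14 = 54.
Iteration 6: 14 < 20 holds -> v = 14 + 2 = 16, sm = 54 + 16 = 70.
Iteration 7: 16 < 20 holds -> v = 16 + 2 = 18, sm = 70 + 18 = 88.
Iteration 8: 18 < 20 holds -> v = 18 + 2 = 20, sm = 88 + 20 = 108.
Iteration 9: 20 < 20 fails; recursion stops.
Total rows emitted: 9.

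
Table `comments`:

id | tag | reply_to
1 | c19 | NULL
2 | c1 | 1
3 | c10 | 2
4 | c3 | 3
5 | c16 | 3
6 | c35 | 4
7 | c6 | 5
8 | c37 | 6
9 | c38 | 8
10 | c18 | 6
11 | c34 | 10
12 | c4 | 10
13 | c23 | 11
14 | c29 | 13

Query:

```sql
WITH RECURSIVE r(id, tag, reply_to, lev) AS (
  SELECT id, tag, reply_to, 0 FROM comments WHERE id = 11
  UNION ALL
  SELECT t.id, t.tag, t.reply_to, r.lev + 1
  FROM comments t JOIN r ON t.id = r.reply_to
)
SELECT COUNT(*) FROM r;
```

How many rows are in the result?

7

Base: id=11 (c34), reply_to=10, lev 0.
Iteration 1: join on id=10 -> c18 (id 10, reply_to=6, lev 1).
Iteration 2: join on id=6 -> c35 (id 6, reply_to=4, lev 2).
Iteration 3: join on id=4 -> c3 (id 4, reply_to=3, lev 3).
Iteration 4: join on id=3 -> c10 (id 3, reply_to=2, lev 4).
Iteration 5: join on id=2 -> c1 (id 2, reply_to=1, lev 5).
Iteration 6: join on id=1 -> c19 (id 1, reply_to=NULL, lev 6).
Iteration 7: reply_to is NULL; no match; recursion stops.
Total rows emitted: 7.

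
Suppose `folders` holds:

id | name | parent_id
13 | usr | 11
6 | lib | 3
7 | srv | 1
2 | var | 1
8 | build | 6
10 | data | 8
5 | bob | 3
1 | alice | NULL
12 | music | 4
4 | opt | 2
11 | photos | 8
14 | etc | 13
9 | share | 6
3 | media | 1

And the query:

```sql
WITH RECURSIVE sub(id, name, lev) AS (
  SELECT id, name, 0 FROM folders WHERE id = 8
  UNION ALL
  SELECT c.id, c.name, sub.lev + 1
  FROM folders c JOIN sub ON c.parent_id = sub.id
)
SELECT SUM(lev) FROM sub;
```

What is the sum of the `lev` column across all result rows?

Base: id=8 (build) at lev 0.
Iteration 1: rows with parent_id in {8} -> data (id 10, lev 1), photos (id 11, lev 1).
Iteration 2: rows with parent_id in {10,11} -> usr (id 13, lev 2).
Iteration 3: rows with parent_id in {13} -> etc (id 14, lev 3).
Iteration 4: no rows with parent_id in {14}; recursion stops.
SUM(lev) = 0 + 1 + 1 + 2 + 3 = 7.

7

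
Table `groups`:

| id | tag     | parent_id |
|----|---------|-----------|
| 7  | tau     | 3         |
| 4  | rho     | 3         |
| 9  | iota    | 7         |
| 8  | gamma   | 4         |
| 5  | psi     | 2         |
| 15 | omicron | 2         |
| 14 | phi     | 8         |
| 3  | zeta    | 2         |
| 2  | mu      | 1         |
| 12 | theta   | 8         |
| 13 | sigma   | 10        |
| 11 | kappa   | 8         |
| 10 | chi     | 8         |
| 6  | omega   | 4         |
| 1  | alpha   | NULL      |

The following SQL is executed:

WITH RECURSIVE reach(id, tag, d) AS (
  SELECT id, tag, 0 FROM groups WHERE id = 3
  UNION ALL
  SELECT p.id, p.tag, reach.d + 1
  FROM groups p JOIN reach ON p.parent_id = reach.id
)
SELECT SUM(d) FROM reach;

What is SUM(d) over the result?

Base: id=3 (zeta) at d 0.
Iteration 1: rows with parent_id in {3} -> rho (id 4, d 1), tau (id 7, d 1).
Iteration 2: rows with parent_id in {4,7} -> omega (id 6, d 2), gamma (id 8, d 2), iota (id 9, d 2).
Iteration 3: rows with parent_id in {6,8,9} -> chi (id 10, d 3), kappa (id 11, d 3), theta (id 12, d 3), phi (id 14, d 3).
Iteration 4: rows with parent_id in {10,11,12,14} -> sigma (id 13, d 4).
Iteration 5: no rows with parent_id in {13}; recursion stops.
SUM(d) = 0 + 1 + 1 + 2 + 2 + 2 + 3 + 3 + 3 + 3 + 4 = 24.

24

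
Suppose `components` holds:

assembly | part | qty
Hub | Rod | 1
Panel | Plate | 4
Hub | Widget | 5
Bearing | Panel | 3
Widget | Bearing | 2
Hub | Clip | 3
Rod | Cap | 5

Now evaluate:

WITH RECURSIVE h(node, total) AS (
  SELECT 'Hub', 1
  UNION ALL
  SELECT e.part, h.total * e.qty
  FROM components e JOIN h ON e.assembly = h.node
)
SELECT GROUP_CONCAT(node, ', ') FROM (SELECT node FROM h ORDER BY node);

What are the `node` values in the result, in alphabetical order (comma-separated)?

Base: (Hub, total=1).
Iteration 1: components of {Hub} -> Clip = 1*3 = 3, Rod = 1*1 = 1, Widget = 1*5 = 5.
Iteration 2: components of {Clip,Rod,Widget} -> Bearing = 5*2 = 10, Cap = 1*5 = 5.
Iteration 3: components of {Bearing,Cap} -> Panel = 10*3 = 30.
Iteration 4: components of {Panel} -> Plate = 30*4 = 120.
Iteration 5: no further components; recursion stops.

Bearing, Cap, Clip, Hub, Panel, Plate, Rod, Widget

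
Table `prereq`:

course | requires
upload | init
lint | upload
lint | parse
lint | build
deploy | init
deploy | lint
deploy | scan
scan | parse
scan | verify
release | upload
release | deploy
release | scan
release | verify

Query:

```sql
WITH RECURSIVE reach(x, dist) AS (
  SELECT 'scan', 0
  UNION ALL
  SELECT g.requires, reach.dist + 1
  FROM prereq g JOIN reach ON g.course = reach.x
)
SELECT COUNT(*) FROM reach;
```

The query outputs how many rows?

Base: (scan, dist=0).
Iteration 1: edges from {scan} -> (parse, dist=1), (verify, dist=1).
Iteration 2: no outgoing edges from {parse,verify}; recursion stops.
Total rows emitted: 3.

3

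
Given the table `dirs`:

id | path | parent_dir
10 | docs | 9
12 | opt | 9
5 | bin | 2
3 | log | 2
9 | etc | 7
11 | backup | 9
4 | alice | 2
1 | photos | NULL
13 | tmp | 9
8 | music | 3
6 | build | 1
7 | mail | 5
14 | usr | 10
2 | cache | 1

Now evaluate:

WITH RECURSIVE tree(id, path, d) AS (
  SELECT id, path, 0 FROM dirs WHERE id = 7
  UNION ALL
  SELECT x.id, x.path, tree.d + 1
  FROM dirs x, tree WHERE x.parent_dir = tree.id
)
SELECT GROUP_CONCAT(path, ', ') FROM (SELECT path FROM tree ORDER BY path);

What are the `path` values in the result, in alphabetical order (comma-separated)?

Base: id=7 (mail) at d 0.
Iteration 1: rows with parent_dir in {7} -> etc (id 9, d 1).
Iteration 2: rows with parent_dir in {9} -> docs (id 10, d 2), backup (id 11, d 2), opt (id 12, d 2), tmp (id 13, d 2).
Iteration 3: rows with parent_dir in {10,11,12,13} -> usr (id 14, d 3).
Iteration 4: no rows with parent_dir in {14}; recursion stops.

backup, docs, etc, mail, opt, tmp, usr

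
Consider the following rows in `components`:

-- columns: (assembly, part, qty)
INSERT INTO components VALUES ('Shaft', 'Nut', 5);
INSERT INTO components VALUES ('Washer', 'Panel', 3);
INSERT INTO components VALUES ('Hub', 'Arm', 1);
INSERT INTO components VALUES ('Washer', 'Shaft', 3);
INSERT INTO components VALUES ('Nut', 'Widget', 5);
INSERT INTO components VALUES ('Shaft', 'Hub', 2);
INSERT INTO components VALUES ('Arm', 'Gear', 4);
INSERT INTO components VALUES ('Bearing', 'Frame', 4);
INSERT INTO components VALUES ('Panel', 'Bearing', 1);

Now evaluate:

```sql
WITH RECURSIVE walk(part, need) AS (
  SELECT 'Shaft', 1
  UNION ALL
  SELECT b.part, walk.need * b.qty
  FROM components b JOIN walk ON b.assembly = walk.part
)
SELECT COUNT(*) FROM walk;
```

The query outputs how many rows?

Base: (Shaft, need=1).
Iteration 1: components of {Shaft} -> Hub = 1*2 = 2, Nut = 1*5 = 5.
Iteration 2: components of {Hub,Nut} -> Arm = 2*1 = 2, Widget = 5*5 = 25.
Iteration 3: components of {Arm,Widget} -> Gear = 2*4 = 8.
Iteration 4: no further components; recursion stops.
Total rows emitted: 6.

6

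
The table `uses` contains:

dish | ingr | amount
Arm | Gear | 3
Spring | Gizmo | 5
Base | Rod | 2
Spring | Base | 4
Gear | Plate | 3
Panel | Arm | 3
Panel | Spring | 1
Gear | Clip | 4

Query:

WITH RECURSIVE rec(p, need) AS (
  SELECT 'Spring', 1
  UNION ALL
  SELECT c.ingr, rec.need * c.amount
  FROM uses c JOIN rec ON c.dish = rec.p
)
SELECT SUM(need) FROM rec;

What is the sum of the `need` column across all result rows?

18

Base: (Spring, need=1).
Iteration 1: components of {Spring} -> Base = 1*4 = 4, Gizmo = 1*5 = 5.
Iteration 2: components of {Base,Gizmo} -> Rod = 4*2 = 8.
Iteration 3: no further components; recursion stops.
SUM(need) = 1 + 4 + 5 + 8 = 18.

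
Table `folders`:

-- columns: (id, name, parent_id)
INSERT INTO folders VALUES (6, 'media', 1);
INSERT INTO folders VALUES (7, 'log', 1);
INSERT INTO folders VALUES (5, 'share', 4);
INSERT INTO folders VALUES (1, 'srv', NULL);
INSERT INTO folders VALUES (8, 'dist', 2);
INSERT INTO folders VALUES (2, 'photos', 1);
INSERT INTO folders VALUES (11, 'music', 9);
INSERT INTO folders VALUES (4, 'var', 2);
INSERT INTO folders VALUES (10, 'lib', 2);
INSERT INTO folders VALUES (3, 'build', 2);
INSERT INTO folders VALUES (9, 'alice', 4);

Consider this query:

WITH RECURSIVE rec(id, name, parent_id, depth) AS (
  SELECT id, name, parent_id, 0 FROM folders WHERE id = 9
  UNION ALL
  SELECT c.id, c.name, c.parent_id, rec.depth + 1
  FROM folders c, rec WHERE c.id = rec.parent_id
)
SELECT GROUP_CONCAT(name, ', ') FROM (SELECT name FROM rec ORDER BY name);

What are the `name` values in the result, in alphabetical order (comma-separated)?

Base: id=9 (alice), parent_id=4, depth 0.
Iteration 1: join on id=4 -> var (id 4, parent_id=2, depth 1).
Iteration 2: join on id=2 -> photos (id 2, parent_id=1, depth 2).
Iteration 3: join on id=1 -> srv (id 1, parent_id=NULL, depth 3).
Iteration 4: parent_id is NULL; no match; recursion stops.

alice, photos, srv, var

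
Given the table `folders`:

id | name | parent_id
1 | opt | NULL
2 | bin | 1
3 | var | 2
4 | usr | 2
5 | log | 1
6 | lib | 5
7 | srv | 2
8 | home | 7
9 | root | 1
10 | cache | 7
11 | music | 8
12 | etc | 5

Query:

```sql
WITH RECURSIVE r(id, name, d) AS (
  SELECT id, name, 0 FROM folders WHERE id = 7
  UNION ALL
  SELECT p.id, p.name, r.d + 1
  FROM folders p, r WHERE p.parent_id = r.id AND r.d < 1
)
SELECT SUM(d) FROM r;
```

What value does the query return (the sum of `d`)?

Base: id=7 (srv) at d 0.
Iteration 1: rows with parent_id in {7} -> home (id 8, d 1), cache (id 10, d 1).
Iteration 2: d < 1 fails for all current rows; recursion stops.
SUM(d) = 0 + 1 + 1 = 2.

2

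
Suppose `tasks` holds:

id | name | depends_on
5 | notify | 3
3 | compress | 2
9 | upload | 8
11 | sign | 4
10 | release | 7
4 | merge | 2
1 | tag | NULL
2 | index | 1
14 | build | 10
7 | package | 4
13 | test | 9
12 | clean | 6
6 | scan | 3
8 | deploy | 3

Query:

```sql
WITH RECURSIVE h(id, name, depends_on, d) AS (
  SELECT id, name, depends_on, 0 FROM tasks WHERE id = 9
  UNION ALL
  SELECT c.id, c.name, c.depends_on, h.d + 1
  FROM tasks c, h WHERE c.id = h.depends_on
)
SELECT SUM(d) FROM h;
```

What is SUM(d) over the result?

10

Base: id=9 (upload), depends_on=8, d 0.
Iteration 1: join on id=8 -> deploy (id 8, depends_on=3, d 1).
Iteration 2: join on id=3 -> compress (id 3, depends_on=2, d 2).
Iteration 3: join on id=2 -> index (id 2, depends_on=1, d 3).
Iteration 4: join on id=1 -> tag (id 1, depends_on=NULL, d 4).
Iteration 5: depends_on is NULL; no match; recursion stops.
SUM(d) = 0 + 1 + 2 + 3 + 4 = 10.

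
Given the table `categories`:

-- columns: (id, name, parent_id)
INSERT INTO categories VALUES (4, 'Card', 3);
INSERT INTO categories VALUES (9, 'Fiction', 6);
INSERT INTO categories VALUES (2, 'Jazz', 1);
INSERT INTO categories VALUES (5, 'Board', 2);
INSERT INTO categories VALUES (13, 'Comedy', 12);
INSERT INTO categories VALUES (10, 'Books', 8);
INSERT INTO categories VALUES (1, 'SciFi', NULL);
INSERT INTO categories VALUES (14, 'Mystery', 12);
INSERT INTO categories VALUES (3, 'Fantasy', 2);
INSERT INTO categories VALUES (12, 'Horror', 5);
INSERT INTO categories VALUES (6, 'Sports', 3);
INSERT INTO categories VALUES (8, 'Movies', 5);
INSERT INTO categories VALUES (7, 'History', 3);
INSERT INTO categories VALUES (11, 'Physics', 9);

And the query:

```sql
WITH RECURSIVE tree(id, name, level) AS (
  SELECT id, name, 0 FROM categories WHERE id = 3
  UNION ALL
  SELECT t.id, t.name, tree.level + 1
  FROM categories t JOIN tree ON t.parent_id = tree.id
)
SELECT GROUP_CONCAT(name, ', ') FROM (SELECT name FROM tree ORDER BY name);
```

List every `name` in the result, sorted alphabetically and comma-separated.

Base: id=3 (Fantasy) at level 0.
Iteration 1: rows with parent_id in {3} -> Card (id 4, level 1), Sports (id 6, level 1), History (id 7, level 1).
Iteration 2: rows with parent_id in {4,6,7} -> Fiction (id 9, level 2).
Iteration 3: rows with parent_id in {9} -> Physics (id 11, level 3).
Iteration 4: no rows with parent_id in {11}; recursion stops.

Card, Fantasy, Fiction, History, Physics, Sports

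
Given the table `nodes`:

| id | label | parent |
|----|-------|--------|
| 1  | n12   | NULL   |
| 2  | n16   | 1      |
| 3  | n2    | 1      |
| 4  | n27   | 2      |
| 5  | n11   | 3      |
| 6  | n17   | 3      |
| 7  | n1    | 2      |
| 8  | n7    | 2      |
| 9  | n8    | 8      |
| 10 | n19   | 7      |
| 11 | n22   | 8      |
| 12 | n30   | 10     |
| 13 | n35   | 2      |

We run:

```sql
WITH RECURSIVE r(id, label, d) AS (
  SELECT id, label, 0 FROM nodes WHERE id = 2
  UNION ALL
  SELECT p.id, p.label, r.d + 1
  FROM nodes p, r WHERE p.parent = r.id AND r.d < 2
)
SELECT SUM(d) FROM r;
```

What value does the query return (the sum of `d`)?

10

Base: id=2 (n16) at d 0.
Iteration 1: rows with parent in {2} -> n27 (id 4, d 1), n1 (id 7, d 1), n7 (id 8, d 1), n35 (id 13, d 1).
Iteration 2: rows with parent in {4,7,8,13} -> n8 (id 9, d 2), n19 (id 10, d 2), n22 (id 11, d 2).
Iteration 3: d < 2 fails for all current rows; recursion stops.
SUM(d) = 0 + 1 + 1 + 1 + 1 + 2 + 2 + 2 = 10.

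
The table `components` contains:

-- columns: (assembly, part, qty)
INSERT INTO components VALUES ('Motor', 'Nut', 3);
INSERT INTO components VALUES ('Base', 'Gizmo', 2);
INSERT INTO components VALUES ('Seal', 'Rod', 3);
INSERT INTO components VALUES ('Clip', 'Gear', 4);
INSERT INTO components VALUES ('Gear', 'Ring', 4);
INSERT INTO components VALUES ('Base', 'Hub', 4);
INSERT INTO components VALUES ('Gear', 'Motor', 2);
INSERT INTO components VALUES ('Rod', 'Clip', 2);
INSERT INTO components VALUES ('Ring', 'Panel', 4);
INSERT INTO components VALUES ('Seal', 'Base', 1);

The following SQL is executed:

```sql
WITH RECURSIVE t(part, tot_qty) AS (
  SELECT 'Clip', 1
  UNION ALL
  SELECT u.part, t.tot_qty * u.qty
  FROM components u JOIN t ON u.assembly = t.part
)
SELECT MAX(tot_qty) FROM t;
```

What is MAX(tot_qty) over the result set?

Base: (Clip, tot_qty=1).
Iteration 1: components of {Clip} -> Gear = 1*4 = 4.
Iteration 2: components of {Gear} -> Motor = 4*2 = 8, Ring = 4*4 = 16.
Iteration 3: components of {Motor,Ring} -> Nut = 8*3 = 24, Panel = 16*4 = 64.
Iteration 4: no further components; recursion stops.
tot_qty values: 1, 4, 16, 8, 64, 24; the maximum is 64.

64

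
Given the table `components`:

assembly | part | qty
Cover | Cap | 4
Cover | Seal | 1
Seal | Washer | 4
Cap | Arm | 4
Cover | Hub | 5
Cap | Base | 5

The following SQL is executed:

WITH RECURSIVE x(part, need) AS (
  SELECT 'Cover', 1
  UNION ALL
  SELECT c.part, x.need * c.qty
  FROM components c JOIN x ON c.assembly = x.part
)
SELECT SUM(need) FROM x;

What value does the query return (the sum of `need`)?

Base: (Cover, need=1).
Iteration 1: components of {Cover} -> Cap = 1*4 = 4, Hub = 1*5 = 5, Seal = 1*1 = 1.
Iteration 2: components of {Cap,Hub,Seal} -> Arm = 4*4 = 16, Base = 4*5 = 20, Washer = 1*4 = 4.
Iteration 3: no further components; recursion stops.
SUM(need) = 1 + 4 + 1 + 5 + 16 + 20 + 4 = 51.

51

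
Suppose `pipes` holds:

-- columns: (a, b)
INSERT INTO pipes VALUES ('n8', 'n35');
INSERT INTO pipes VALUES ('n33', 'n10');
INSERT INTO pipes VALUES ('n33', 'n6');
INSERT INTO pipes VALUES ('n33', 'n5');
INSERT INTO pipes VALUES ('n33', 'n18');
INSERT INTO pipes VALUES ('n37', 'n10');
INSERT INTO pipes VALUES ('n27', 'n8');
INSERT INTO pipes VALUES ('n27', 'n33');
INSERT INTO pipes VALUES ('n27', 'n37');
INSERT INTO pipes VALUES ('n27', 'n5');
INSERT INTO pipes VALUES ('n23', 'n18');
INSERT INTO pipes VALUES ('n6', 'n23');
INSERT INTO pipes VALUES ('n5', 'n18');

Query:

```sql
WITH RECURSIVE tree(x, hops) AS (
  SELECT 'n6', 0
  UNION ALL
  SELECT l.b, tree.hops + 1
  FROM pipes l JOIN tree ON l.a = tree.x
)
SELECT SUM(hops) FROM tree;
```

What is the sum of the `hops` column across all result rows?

Base: (n6, hops=0).
Iteration 1: edges from {n6} -> (n23, hops=1).
Iteration 2: edges from {n23} -> (n18, hops=2).
Iteration 3: no outgoing edges from {n18}; recursion stops.
SUM(hops) = 0 + 1 + 2 = 3.

3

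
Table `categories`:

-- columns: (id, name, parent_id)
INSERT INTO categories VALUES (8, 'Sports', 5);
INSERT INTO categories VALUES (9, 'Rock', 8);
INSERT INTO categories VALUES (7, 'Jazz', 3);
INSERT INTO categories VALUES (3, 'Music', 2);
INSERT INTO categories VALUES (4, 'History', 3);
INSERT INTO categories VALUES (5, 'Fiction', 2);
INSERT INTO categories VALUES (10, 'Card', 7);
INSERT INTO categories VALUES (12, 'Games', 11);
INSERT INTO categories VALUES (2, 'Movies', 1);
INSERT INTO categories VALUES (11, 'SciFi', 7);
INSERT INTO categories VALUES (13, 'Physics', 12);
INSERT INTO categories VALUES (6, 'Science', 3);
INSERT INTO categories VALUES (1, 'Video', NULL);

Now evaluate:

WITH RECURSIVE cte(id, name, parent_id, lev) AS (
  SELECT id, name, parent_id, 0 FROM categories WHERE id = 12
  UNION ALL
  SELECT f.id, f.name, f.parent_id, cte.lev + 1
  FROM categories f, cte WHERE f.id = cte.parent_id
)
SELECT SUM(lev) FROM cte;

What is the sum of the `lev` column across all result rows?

15

Base: id=12 (Games), parent_id=11, lev 0.
Iteration 1: join on id=11 -> SciFi (id 11, parent_id=7, lev 1).
Iteration 2: join on id=7 -> Jazz (id 7, parent_id=3, lev 2).
Iteration 3: join on id=3 -> Music (id 3, parent_id=2, lev 3).
Iteration 4: join on id=2 -> Movies (id 2, parent_id=1, lev 4).
Iteration 5: join on id=1 -> Video (id 1, parent_id=NULL, lev 5).
Iteration 6: parent_id is NULL; no match; recursion stops.
SUM(lev) = 0 + 1 + 2 + 3 + 4 + 5 = 15.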